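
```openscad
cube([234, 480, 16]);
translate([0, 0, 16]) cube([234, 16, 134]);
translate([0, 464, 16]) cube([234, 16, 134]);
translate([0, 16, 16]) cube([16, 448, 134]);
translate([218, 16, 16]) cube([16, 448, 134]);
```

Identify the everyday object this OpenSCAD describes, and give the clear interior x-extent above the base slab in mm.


An open box. The internal width is 202 mm.

A 234×480 base slab with four walls standing on it — an open box. The base is 234 mm wide and the walls are 16 mm thick, so the internal width is 234 − 2 × 16 = 202 mm.


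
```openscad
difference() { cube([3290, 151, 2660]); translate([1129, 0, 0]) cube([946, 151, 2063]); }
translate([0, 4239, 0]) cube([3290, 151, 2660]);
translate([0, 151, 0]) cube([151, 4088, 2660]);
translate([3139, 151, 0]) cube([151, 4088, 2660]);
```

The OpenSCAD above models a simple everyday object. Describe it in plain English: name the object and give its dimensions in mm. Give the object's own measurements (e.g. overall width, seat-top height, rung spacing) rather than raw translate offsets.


A single room: four walls, each 2660 mm tall and 151 mm thick, enclosing an outside footprint 3290×4390 mm (x × y), no floor or roof. The front and back walls (−y and +y sides) run the full x-width; the side walls fit between their inner faces. A door opening 946 mm wide and 2063 mm tall is cut through the front wall from the floor up, its −x edge 1129 mm from the wall's −x end.


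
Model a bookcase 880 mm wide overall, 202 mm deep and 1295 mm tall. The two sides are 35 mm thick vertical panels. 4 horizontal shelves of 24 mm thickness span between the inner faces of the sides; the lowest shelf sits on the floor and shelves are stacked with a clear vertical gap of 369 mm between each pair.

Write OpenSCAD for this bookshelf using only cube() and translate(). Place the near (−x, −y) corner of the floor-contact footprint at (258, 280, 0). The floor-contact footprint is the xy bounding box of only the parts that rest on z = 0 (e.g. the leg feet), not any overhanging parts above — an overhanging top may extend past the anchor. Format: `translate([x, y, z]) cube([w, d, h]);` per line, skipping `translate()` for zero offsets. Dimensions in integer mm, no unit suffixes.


translate([258, 280, 0]) cube([35, 202, 1295]);
translate([1103, 280, 0]) cube([35, 202, 1295]);
translate([293, 280, 0]) cube([810, 202, 24]);
translate([293, 280, 393]) cube([810, 202, 24]);
translate([293, 280, 786]) cube([810, 202, 24]);
translate([293, 280, 1179]) cube([810, 202, 24]);


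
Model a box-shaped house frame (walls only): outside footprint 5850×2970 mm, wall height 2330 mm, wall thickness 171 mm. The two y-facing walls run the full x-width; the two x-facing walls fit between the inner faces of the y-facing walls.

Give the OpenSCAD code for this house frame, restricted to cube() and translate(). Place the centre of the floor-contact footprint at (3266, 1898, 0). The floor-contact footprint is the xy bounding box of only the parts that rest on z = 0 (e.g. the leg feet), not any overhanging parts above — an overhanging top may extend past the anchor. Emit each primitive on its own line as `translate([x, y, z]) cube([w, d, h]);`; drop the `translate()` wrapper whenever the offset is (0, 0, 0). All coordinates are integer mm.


translate([341, 413, 0]) cube([5850, 171, 2330]);
translate([341, 3212, 0]) cube([5850, 171, 2330]);
translate([341, 584, 0]) cube([171, 2628, 2330]);
translate([6020, 584, 0]) cube([171, 2628, 2330]);


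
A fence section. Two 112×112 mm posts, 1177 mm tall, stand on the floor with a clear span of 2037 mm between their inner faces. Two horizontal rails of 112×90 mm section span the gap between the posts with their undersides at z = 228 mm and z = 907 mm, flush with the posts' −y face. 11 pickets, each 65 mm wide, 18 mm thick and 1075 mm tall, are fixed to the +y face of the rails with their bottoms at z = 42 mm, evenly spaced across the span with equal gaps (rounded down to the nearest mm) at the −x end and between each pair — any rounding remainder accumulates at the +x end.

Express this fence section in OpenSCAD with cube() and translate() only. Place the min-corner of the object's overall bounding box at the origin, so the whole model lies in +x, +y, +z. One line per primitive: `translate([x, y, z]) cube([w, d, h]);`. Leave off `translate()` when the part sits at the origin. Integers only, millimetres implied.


cube([112, 112, 1177]);
translate([2149, 0, 0]) cube([112, 112, 1177]);
translate([112, 0, 228]) cube([2037, 112, 90]);
translate([112, 0, 907]) cube([2037, 112, 90]);
translate([222, 112, 42]) cube([65, 18, 1075]);
translate([397, 112, 42]) cube([65, 18, 1075]);
translate([572, 112, 42]) cube([65, 18, 1075]);
translate([747, 112, 42]) cube([65, 18, 1075]);
translate([922, 112, 42]) cube([65, 18, 1075]);
translate([1097, 112, 42]) cube([65, 18, 1075]);
translate([1272, 112, 42]) cube([65, 18, 1075]);
translate([1447, 112, 42]) cube([65, 18, 1075]);
translate([1622, 112, 42]) cube([65, 18, 1075]);
translate([1797, 112, 42]) cube([65, 18, 1075]);
translate([1972, 112, 42]) cube([65, 18, 1075]);


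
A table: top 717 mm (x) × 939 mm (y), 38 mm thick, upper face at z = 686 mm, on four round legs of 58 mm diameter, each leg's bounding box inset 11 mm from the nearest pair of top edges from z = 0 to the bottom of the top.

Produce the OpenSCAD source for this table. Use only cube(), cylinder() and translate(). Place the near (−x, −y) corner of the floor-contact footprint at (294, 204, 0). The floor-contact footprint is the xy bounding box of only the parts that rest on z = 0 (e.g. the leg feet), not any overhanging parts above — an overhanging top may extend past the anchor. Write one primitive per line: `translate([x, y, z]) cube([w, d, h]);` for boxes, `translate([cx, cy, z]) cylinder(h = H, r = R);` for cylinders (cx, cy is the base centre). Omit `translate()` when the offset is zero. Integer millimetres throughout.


translate([283, 193, 648]) cube([717, 939, 38]);
translate([323, 233, 0]) cylinder(h = 648, r = 29);
translate([960, 233, 0]) cylinder(h = 648, r = 29);
translate([323, 1092, 0]) cylinder(h = 648, r = 29);
translate([960, 1092, 0]) cylinder(h = 648, r = 29);


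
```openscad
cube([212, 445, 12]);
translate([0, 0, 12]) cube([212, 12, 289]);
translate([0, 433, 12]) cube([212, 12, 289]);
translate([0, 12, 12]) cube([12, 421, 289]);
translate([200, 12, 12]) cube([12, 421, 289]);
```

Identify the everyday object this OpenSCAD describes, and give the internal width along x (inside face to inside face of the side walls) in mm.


An open box. The internal width is 188 mm.

A 212×445 base slab with four walls standing on it — an open box. The base is 212 mm wide and the walls are 12 mm thick, so the internal width is 212 − 2 × 12 = 188 mm.


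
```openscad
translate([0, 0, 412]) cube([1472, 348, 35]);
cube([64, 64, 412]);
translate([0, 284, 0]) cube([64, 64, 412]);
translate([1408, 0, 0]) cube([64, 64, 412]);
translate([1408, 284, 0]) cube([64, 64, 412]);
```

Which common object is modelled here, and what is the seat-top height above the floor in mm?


A bench. The seat-top height is 447 mm.

A long slab on four corner posts — a bench. The slab sits at z = 412 with thickness 35, so the top is 412 + 35 = 447 mm.


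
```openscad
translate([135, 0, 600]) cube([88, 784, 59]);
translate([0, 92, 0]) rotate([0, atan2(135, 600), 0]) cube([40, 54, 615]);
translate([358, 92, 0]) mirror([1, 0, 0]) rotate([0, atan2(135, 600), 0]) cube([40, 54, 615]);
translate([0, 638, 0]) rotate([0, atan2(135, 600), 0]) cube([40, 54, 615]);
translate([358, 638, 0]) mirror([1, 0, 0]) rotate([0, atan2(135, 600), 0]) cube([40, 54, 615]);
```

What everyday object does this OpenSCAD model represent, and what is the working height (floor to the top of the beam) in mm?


A sawhorse. The overall height is 659 mm.

A beam across two mirrored pairs of raked legs — a sawhorse. The beam's underside is at z = 600 (matching the legs' vertical rise in atan2(135, 600)) and the beam is 59 mm tall, so its top is at 600 + 59 = 659 mm. The raked legs top out at the beam's underside, so that is the highest point.


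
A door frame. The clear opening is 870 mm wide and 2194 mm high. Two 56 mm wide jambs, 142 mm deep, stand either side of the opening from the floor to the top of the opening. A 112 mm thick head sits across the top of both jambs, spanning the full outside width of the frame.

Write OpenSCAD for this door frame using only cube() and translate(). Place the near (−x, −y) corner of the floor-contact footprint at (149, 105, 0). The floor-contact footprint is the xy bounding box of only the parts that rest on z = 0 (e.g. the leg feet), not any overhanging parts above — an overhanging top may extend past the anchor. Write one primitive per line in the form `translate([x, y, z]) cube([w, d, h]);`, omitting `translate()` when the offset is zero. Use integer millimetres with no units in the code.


translate([149, 105, 0]) cube([56, 142, 2194]);
translate([1075, 105, 0]) cube([56, 142, 2194]);
translate([149, 105, 2194]) cube([982, 142, 112]);


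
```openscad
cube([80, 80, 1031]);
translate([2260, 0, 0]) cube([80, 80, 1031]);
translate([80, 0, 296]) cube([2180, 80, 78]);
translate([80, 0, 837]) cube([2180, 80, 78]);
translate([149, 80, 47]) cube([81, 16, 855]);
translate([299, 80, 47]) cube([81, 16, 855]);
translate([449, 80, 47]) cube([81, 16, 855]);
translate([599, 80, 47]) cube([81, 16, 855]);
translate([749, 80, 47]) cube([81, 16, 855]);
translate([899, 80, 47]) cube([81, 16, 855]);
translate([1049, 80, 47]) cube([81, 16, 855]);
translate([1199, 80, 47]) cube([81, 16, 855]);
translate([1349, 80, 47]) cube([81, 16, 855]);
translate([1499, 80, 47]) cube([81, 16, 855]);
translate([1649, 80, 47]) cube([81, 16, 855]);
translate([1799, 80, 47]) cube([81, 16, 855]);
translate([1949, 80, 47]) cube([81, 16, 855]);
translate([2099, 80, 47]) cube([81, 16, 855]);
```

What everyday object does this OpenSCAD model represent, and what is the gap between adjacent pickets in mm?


A fence section. The picket gap is 69 mm.

Two posts, two rails, 14 pickets — a fence section. Span 2180 mm holds 14 pickets of 81 mm with 15 equal gaps: ⌊(2180 − 14·81) / 15⌋ = 69 mm.


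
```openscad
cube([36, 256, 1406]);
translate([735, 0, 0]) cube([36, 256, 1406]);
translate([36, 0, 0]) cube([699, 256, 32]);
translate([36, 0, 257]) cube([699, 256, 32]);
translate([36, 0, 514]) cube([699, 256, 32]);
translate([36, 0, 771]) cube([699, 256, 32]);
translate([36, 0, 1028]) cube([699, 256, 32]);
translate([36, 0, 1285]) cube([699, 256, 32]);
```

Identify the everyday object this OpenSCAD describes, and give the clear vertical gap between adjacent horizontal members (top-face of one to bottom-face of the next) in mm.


A bookshelf. The clear shelf gap is 225 mm.

Two tall side panels with 6 horizontal boards between them — a bookshelf. The first two shelf undersides are at z = 0 and z = 257; with shelf thickness 32, the clear gap is 257 − 0 − 32 = 225 mm.


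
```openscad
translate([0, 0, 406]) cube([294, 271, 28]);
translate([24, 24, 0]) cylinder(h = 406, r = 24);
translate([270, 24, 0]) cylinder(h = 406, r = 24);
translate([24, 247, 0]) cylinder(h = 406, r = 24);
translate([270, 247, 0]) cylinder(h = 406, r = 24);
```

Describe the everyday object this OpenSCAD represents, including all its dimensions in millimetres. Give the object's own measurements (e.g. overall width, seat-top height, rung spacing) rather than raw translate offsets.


A four-legged stool. The seat is a 294×271×28 mm slab whose top surface is at z = 434 mm; four round legs, each 48 mm in diameter, run from the floor (z = 0) to the underside of the seat, each leg's axis is inset half a diameter from the nearest pair of seat edges (so the leg's bounding box is flush with the corner).


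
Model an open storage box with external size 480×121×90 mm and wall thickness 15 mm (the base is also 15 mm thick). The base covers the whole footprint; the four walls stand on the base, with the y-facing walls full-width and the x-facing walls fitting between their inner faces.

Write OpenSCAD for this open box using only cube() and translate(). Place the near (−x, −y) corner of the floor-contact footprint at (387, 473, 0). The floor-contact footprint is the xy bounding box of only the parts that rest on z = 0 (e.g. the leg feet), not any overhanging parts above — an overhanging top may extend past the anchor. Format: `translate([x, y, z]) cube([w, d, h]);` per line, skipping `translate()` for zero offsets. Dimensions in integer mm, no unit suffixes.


translate([387, 473, 0]) cube([480, 121, 15]);
translate([387, 473, 15]) cube([480, 15, 75]);
translate([387, 579, 15]) cube([480, 15, 75]);
translate([387, 488, 15]) cube([15, 91, 75]);
translate([852, 488, 15]) cube([15, 91, 75]);


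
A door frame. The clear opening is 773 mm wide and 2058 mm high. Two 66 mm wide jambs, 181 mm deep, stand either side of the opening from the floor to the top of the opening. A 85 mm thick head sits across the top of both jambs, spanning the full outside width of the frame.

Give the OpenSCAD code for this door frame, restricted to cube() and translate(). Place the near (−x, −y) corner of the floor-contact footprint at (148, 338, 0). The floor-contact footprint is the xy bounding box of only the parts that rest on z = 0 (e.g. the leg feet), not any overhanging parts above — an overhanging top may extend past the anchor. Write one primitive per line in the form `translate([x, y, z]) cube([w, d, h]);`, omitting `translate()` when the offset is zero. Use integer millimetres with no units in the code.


translate([148, 338, 0]) cube([66, 181, 2058]);
translate([987, 338, 0]) cube([66, 181, 2058]);
translate([148, 338, 2058]) cube([905, 181, 85]);


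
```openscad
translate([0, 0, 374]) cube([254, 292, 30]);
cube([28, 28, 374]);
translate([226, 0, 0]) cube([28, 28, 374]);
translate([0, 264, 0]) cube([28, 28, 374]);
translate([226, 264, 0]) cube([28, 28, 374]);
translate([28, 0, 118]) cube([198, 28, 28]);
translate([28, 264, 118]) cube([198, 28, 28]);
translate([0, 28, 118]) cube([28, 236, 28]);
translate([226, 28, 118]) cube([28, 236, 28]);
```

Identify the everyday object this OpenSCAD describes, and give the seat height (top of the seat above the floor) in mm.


A stool. The seat height is 404 mm.

A 254×292×30 slab at z = 374 on four corner posts — a stool. The seat top is 374 + 30 = 404 mm.


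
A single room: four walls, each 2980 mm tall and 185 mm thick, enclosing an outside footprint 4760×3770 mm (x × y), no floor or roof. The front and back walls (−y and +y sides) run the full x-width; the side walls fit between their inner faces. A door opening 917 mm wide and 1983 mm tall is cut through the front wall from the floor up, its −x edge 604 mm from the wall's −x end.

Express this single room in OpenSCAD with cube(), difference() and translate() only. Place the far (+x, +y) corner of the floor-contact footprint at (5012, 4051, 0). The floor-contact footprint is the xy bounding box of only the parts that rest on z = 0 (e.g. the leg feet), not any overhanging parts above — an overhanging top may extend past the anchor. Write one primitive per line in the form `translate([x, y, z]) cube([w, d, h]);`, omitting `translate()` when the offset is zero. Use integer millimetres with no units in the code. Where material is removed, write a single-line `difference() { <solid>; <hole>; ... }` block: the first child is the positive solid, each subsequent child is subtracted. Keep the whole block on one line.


difference() { translate([252, 281, 0]) cube([4760, 185, 2980]); translate([856, 281, 0]) cube([917, 185, 1983]); }
translate([252, 3866, 0]) cube([4760, 185, 2980]);
translate([252, 466, 0]) cube([185, 3400, 2980]);
translate([4827, 466, 0]) cube([185, 3400, 2980]);


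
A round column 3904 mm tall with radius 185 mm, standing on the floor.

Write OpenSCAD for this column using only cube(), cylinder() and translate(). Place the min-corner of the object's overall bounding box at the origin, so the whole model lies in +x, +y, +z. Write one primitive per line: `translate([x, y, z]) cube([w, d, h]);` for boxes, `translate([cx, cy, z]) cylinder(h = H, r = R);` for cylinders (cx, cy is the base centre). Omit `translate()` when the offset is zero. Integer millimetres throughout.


translate([185, 185, 0]) cylinder(h = 3904, r = 185);


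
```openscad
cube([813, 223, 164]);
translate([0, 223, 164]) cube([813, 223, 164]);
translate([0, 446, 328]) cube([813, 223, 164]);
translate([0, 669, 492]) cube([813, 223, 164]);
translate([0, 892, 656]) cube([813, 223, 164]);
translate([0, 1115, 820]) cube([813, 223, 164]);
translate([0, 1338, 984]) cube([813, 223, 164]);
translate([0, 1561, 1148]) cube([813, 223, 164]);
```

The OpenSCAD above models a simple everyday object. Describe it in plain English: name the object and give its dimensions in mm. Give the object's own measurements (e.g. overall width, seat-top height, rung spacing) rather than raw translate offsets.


A straight staircase of 8 solid steps. Each step is 813 mm wide (x), 223 mm deep (y, the going) and 164 mm tall (the rise). The first step rests on the floor; each subsequent step sits one going further in +y and one rise higher in +z, directly behind and above the previous step with no overlap.


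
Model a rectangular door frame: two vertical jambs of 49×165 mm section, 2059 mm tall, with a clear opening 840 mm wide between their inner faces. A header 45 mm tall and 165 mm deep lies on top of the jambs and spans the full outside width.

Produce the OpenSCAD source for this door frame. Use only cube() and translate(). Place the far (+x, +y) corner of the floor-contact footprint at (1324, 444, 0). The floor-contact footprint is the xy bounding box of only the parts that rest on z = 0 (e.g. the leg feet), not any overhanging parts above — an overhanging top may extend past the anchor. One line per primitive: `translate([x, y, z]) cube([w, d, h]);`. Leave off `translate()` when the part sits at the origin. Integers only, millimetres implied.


translate([386, 279, 0]) cube([49, 165, 2059]);
translate([1275, 279, 0]) cube([49, 165, 2059]);
translate([386, 279, 2059]) cube([938, 165, 45]);


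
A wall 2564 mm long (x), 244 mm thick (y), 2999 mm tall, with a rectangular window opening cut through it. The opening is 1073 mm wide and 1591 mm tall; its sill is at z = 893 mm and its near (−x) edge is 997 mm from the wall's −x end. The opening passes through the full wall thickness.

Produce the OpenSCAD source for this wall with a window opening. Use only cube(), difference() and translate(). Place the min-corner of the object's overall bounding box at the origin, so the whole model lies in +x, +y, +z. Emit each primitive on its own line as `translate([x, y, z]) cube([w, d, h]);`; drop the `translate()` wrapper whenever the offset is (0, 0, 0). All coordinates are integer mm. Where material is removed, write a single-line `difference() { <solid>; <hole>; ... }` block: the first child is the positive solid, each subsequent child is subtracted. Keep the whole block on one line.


difference() { cube([2564, 244, 2999]); translate([997, 0, 893]) cube([1073, 244, 1591]); }


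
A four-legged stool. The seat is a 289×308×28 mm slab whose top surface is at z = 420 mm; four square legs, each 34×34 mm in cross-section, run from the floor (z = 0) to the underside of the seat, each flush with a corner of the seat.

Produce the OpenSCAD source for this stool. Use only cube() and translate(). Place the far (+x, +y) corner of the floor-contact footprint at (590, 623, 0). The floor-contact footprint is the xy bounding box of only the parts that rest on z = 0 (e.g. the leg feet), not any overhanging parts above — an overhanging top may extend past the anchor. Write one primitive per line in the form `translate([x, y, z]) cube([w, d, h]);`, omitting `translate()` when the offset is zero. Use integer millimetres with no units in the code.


translate([301, 315, 392]) cube([289, 308, 28]);
translate([301, 315, 0]) cube([34, 34, 392]);
translate([556, 315, 0]) cube([34, 34, 392]);
translate([301, 589, 0]) cube([34, 34, 392]);
translate([556, 589, 0]) cube([34, 34, 392]);


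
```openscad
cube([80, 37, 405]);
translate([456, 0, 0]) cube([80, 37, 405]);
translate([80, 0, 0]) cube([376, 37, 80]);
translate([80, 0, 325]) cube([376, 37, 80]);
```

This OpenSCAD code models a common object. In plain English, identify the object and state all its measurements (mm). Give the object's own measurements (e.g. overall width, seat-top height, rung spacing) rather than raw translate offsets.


A rectangular picture frame lying in the x–z plane (depth along y). The opening is 376 mm wide (x) by 245 mm tall (z), surrounded by a border 80 mm wide on all four sides. The frame is 37 mm deep and is made of two full-height vertical stiles with two horizontal rails fitted between them.


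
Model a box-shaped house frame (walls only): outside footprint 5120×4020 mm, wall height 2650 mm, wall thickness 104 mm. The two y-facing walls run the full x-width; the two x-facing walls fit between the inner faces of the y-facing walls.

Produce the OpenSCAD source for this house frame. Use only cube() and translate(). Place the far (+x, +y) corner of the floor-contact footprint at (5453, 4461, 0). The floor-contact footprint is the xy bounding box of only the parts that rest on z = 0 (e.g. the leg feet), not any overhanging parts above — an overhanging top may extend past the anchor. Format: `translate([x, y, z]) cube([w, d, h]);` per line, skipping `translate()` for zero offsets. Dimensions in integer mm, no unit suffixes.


translate([333, 441, 0]) cube([5120, 104, 2650]);
translate([333, 4357, 0]) cube([5120, 104, 2650]);
translate([333, 545, 0]) cube([104, 3812, 2650]);
translate([5349, 545, 0]) cube([104, 3812, 2650]);


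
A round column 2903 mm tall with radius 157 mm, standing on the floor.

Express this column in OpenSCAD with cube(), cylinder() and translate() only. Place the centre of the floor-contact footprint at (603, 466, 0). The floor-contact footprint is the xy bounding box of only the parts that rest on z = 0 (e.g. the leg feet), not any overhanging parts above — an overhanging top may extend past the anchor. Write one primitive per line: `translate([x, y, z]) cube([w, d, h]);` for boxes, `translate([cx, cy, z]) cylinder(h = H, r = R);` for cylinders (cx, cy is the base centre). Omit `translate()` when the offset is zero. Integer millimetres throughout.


translate([603, 466, 0]) cylinder(h = 2903, r = 157);


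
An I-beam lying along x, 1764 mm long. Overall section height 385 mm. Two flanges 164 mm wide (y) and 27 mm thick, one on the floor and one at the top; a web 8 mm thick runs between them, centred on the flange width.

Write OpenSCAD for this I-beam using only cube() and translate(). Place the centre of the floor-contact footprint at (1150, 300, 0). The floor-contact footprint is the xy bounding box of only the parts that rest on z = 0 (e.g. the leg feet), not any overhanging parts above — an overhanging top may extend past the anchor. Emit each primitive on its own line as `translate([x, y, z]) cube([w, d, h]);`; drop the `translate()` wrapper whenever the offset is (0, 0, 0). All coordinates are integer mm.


translate([268, 218, 0]) cube([1764, 164, 27]);
translate([268, 296, 27]) cube([1764, 8, 331]);
translate([268, 218, 358]) cube([1764, 164, 27]);


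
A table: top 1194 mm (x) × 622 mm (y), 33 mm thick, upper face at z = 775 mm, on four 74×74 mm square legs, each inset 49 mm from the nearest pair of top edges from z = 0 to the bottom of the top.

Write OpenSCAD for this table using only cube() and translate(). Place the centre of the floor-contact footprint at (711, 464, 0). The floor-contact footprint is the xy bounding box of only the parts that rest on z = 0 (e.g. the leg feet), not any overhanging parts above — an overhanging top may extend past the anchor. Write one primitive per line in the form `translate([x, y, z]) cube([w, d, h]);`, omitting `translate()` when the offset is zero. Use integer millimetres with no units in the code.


// leg_h = 775 - 33 = 742
translate([114, 153, 742]) cube([1194, 622, 33]);
translate([163, 202, 0]) cube([74, 74, 742]);
translate([1185, 202, 0]) cube([74, 74, 742]);
translate([163, 652, 0]) cube([74, 74, 742]);
translate([1185, 652, 0]) cube([74, 74, 742]);


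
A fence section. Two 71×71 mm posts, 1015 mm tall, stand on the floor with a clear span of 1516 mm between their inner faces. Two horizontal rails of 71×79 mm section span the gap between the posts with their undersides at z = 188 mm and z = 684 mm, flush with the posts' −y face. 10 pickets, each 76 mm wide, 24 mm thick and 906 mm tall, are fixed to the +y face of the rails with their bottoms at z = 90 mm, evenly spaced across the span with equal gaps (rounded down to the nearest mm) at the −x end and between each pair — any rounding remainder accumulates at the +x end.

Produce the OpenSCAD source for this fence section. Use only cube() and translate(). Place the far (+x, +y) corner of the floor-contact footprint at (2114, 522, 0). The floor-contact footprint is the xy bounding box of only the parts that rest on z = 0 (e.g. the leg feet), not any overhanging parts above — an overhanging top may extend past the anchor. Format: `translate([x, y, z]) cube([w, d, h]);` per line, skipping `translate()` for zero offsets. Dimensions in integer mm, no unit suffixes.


translate([456, 451, 0]) cube([71, 71, 1015]);
translate([2043, 451, 0]) cube([71, 71, 1015]);
translate([527, 451, 188]) cube([1516, 71, 79]);
translate([527, 451, 684]) cube([1516, 71, 79]);
translate([595, 522, 90]) cube([76, 24, 906]);
translate([739, 522, 90]) cube([76, 24, 906]);
translate([883, 522, 90]) cube([76, 24, 906]);
translate([1027, 522, 90]) cube([76, 24, 906]);
translate([1171, 522, 90]) cube([76, 24, 906]);
translate([1315, 522, 90]) cube([76, 24, 906]);
translate([1459, 522, 90]) cube([76, 24, 906]);
translate([1603, 522, 90]) cube([76, 24, 906]);
translate([1747, 522, 90]) cube([76, 24, 906]);
translate([1891, 522, 90]) cube([76, 24, 906]);


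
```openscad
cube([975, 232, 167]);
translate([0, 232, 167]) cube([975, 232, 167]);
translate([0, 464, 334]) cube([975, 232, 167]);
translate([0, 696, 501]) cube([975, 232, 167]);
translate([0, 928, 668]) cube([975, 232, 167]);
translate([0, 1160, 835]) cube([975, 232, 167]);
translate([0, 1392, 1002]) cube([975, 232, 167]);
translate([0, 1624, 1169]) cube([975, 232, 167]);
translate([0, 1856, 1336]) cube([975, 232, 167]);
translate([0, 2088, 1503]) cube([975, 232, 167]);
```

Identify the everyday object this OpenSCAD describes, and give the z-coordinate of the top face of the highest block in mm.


A staircase. The total rise is 1670 mm.

10 identical blocks, each offset up and back from the previous — a staircase. Each step is 167 mm tall and there are 10 of them, so the total rise is 10 × 167 = 1670 mm.


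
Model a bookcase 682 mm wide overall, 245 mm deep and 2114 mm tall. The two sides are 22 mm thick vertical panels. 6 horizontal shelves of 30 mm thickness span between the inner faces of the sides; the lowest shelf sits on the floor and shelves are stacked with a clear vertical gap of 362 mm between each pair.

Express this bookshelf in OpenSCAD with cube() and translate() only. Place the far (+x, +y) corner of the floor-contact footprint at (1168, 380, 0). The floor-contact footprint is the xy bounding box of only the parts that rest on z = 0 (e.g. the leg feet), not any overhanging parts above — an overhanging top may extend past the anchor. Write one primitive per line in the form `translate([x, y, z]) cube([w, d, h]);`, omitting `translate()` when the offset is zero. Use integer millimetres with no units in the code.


translate([486, 135, 0]) cube([22, 245, 2114]);
translate([1146, 135, 0]) cube([22, 245, 2114]);
translate([508, 135, 0]) cube([638, 245, 30]);
translate([508, 135, 392]) cube([638, 245, 30]);
translate([508, 135, 784]) cube([638, 245, 30]);
translate([508, 135, 1176]) cube([638, 245, 30]);
translate([508, 135, 1568]) cube([638, 245, 30]);
translate([508, 135, 1960]) cube([638, 245, 30]);


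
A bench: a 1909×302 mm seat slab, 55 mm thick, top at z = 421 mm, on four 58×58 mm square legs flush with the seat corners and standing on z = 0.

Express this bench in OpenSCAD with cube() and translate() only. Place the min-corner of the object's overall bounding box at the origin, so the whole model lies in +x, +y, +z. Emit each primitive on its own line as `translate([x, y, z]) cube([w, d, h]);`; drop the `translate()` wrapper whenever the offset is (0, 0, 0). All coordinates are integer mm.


// leg_h = 421 − 55 = 366
translate([0, 0, 366]) cube([1909, 302, 55]);
cube([58, 58, 366]);
translate([0, 244, 0]) cube([58, 58, 366]);
translate([1851, 0, 0]) cube([58, 58, 366]);
translate([1851, 244, 0]) cube([58, 58, 366]);


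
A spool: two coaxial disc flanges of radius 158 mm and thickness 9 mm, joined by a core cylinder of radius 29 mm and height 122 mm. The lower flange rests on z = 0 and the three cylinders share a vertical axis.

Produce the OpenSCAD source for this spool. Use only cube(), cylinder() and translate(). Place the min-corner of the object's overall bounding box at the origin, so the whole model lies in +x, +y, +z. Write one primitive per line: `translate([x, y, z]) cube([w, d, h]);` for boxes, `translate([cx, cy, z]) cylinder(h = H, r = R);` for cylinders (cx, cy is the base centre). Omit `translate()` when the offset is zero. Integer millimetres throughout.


translate([158, 158, 0]) cylinder(h = 9, r = 158);
translate([158, 158, 9]) cylinder(h = 122, r = 29);
translate([158, 158, 131]) cylinder(h = 9, r = 158);


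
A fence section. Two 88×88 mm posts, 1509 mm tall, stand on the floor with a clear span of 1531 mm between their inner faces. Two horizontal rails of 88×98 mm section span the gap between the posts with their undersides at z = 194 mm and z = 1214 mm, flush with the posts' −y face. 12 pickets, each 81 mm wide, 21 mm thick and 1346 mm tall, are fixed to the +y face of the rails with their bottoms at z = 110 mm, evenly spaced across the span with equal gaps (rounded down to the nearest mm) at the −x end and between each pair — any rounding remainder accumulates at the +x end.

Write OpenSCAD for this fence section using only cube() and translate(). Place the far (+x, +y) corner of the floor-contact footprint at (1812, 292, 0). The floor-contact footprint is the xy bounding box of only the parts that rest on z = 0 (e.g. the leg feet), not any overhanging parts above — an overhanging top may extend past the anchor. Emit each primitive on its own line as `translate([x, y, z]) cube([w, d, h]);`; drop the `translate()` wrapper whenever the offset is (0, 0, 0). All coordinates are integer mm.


translate([105, 204, 0]) cube([88, 88, 1509]);
translate([1724, 204, 0]) cube([88, 88, 1509]);
translate([193, 204, 194]) cube([1531, 88, 98]);
translate([193, 204, 1214]) cube([1531, 88, 98]);
translate([236, 292, 110]) cube([81, 21, 1346]);
translate([360, 292, 110]) cube([81, 21, 1346]);
translate([484, 292, 110]) cube([81, 21, 1346]);
translate([608, 292, 110]) cube([81, 21, 1346]);
translate([732, 292, 110]) cube([81, 21, 1346]);
translate([856, 292, 110]) cube([81, 21, 1346]);
translate([980, 292, 110]) cube([81, 21, 1346]);
translate([1104, 292, 110]) cube([81, 21, 1346]);
translate([1228, 292, 110]) cube([81, 21, 1346]);
translate([1352, 292, 110]) cube([81, 21, 1346]);
translate([1476, 292, 110]) cube([81, 21, 1346]);
translate([1600, 292, 110]) cube([81, 21, 1346]);


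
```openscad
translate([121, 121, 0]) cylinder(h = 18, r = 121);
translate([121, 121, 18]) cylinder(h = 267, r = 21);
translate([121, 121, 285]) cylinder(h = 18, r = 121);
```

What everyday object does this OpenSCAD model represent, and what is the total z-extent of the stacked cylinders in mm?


A spool. The overall height is 303 mm.

Three coaxial cylinders, large–small–large — a spool. Two 18 mm flanges and a 267 mm core give 18 + 267 + 18 = 303 mm.


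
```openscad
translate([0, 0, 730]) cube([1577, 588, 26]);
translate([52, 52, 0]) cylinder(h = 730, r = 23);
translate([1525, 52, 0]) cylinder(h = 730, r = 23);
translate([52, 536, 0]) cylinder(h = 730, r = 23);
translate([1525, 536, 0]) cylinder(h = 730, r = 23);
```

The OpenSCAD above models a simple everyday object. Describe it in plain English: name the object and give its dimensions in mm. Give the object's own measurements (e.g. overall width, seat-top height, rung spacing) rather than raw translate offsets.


A table: top 1577 mm (x) × 588 mm (y), 26 mm thick, upper face at z = 756 mm, on four round legs of 46 mm diameter, each leg's bounding box inset 29 mm from the nearest pair of top edges from z = 0 to the bottom of the top.


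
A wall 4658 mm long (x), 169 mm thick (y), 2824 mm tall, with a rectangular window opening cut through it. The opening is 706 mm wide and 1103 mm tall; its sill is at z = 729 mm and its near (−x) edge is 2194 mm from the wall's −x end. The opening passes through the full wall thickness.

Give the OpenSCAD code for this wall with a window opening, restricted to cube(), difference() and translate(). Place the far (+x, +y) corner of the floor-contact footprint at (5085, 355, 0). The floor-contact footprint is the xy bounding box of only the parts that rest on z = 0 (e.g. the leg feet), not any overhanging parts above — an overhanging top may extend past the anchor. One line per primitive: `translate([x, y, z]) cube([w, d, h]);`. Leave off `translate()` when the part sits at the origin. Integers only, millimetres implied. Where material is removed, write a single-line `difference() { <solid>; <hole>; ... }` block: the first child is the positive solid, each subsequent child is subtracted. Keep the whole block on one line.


difference() { translate([427, 186, 0]) cube([4658, 169, 2824]); translate([2621, 186, 729]) cube([706, 169, 1103]); }


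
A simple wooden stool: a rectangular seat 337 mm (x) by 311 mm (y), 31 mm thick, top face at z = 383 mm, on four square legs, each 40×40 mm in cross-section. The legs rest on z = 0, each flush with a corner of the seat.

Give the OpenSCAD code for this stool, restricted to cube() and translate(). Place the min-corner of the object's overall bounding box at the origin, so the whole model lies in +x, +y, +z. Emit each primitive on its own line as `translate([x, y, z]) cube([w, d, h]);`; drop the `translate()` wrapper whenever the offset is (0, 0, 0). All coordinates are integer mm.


translate([0, 0, 352]) cube([337, 311, 31]);
cube([40, 40, 352]);
translate([297, 0, 0]) cube([40, 40, 352]);
translate([0, 271, 0]) cube([40, 40, 352]);
translate([297, 271, 0]) cube([40, 40, 352]);


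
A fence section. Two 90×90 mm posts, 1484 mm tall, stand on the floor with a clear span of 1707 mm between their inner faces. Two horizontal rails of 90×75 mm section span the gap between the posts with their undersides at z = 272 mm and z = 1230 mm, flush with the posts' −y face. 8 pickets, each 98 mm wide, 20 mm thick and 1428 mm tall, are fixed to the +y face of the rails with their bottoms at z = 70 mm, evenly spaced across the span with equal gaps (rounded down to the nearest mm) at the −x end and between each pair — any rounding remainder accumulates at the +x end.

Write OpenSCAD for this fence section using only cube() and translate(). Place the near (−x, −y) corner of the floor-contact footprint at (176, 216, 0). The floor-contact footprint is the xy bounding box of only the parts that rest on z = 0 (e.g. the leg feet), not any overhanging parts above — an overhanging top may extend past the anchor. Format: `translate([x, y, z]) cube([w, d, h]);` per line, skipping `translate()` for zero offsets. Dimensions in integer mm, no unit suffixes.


translate([176, 216, 0]) cube([90, 90, 1484]);
translate([1973, 216, 0]) cube([90, 90, 1484]);
translate([266, 216, 272]) cube([1707, 90, 75]);
translate([266, 216, 1230]) cube([1707, 90, 75]);
translate([368, 306, 70]) cube([98, 20, 1428]);
translate([568, 306, 70]) cube([98, 20, 1428]);
translate([768, 306, 70]) cube([98, 20, 1428]);
translate([968, 306, 70]) cube([98, 20, 1428]);
translate([1168, 306, 70]) cube([98, 20, 1428]);
translate([1368, 306, 70]) cube([98, 20, 1428]);
translate([1568, 306, 70]) cube([98, 20, 1428]);
translate([1768, 306, 70]) cube([98, 20, 1428]);


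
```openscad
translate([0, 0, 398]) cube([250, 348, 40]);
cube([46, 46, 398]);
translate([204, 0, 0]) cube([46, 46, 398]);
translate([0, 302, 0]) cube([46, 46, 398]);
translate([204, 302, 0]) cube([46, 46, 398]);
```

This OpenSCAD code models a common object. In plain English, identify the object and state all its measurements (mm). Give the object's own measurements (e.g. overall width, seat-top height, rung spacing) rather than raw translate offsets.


A four-legged stool. The seat is a 250×348×40 mm slab whose top surface is at z = 438 mm; four square legs, each 46×46 mm in cross-section, run from the floor (z = 0) to the underside of the seat, each flush with a corner of the seat.


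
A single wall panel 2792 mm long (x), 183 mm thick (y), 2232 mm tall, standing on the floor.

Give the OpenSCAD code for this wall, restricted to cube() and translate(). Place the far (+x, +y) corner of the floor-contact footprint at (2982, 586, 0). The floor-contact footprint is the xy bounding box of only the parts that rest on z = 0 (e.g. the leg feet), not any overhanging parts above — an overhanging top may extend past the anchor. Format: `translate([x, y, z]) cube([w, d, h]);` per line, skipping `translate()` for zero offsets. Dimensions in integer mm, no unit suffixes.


translate([190, 403, 0]) cube([2792, 183, 2232]);


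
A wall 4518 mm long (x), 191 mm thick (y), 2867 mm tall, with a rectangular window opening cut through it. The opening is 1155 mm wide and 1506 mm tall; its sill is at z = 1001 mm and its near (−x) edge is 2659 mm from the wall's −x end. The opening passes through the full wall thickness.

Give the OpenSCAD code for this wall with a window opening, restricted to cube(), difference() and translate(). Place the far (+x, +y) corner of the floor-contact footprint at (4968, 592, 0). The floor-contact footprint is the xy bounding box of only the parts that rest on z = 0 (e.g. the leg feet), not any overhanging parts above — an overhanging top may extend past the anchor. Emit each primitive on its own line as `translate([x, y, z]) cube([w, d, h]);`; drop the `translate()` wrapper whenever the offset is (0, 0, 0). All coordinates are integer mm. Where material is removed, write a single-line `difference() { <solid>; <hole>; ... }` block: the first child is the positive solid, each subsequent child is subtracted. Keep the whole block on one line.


difference() { translate([450, 401, 0]) cube([4518, 191, 2867]); translate([3109, 401, 1001]) cube([1155, 191, 1506]); }


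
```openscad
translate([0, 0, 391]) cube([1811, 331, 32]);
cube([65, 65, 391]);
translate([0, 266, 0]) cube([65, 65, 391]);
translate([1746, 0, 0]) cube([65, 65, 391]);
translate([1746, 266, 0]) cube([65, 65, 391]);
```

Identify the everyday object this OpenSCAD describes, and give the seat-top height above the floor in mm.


A bench. The seat-top height is 423 mm.

A long slab on four corner posts — a bench. The slab sits at z = 391 with thickness 32, so the top is 391 + 32 = 423 mm.


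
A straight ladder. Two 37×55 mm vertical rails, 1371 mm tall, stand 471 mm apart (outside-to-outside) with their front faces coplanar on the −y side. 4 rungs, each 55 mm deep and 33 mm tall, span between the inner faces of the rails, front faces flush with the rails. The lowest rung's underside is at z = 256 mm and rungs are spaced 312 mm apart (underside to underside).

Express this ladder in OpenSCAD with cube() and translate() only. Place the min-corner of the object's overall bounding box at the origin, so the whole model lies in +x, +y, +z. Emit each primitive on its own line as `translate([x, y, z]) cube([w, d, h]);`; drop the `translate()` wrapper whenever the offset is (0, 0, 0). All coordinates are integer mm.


cube([37, 55, 1371]);
translate([434, 0, 0]) cube([37, 55, 1371]);
translate([37, 0, 256]) cube([397, 55, 33]);
translate([37, 0, 568]) cube([397, 55, 33]);
translate([37, 0, 880]) cube([397, 55, 33]);
translate([37, 0, 1192]) cube([397, 55, 33]);
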